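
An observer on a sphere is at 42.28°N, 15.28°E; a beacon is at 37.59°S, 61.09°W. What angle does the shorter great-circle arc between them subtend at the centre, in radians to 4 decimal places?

1.8465 rad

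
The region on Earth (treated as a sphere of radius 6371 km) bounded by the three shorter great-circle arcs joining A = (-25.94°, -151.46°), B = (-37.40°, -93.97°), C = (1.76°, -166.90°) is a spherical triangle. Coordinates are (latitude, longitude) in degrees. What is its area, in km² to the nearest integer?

Side lengths (central angles): a = 1.3547, b = 0.5492, c = 0.8637 rad; semiperimeter s = 1.3838.
By l'Huilier's theorem, tan(E/4) = √[tan(s/2) tan((s−a)/2) tan((s−b)/2) tan((s−c)/2)], giving spherical excess E = 0.1508 rad.
Area = E·R² = 0.1508 × (6371)² ≈ 6119278 km².

6119278 km²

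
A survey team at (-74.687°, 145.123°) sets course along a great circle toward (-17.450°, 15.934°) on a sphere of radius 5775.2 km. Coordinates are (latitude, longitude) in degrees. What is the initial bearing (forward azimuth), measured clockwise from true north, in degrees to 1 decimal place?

228.2°

With φ₁ = -1.3035, φ₂ = -0.3046, Δλ = -2.2548 rad, the forward-azimuth formula gives
θ = atan2( sin Δλ cos φ₂ , cos φ₁ sin φ₂ − sin φ₁ cos φ₂ cos Δλ ) = atan2(-0.7394, -0.6606) = -131.78°.
Adding 360° brings this into [0°, 360°): 228.2°.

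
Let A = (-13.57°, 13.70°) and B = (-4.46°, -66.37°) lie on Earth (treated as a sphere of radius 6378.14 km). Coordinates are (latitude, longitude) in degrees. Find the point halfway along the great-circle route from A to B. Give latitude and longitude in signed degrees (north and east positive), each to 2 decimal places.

Central angle δ = 1.3843 rad. Interpolating on the sphere with fraction f = 0.5:
P = [sin((1−f)δ)·A + sin(fδ)·B] / sin δ = 0.6495·A + 0.6495·B in Cartesian coordinates,
giving P = (0.8729, -0.4437, -0.2029), i.e. latitude -11.71°, longitude -26.94°.

-11.71°, -26.94°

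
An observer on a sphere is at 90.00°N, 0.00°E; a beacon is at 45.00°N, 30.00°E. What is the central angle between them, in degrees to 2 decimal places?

45.00°

With latitudes φ₁ = 90.000°, φ₂ = 45.000° and longitude difference Δλ = 30.000°:
Haversine: a = sin²(Δφ/2) + cos φ₁ cos φ₂ sin²(Δλ/2) = 0.1464 + (0.0000)(0.7071)(0.0670) = 0.14645.
Central angle c = 2·arcsin(√a) = 0.78540 rad.
So the angular separation is 45.00°.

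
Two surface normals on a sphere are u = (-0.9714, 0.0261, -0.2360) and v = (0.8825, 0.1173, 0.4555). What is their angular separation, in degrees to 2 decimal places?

164.09°

u·v = -0.9617; |u| = 1.0000, |v| = 1.0000.
cos θ = (u·v)/(|u||v|) = -0.9617, so θ = 164.09°.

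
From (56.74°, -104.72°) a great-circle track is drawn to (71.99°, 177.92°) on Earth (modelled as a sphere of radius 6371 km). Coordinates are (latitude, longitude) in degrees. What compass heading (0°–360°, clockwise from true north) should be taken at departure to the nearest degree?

327°

Δλ = -77.360° = -1.3502 rad.
y = sin Δλ · cos φ₂ = (-0.9758)(0.3092) = -0.3017
x = cos φ₁ sin φ₂ − sin φ₁ cos φ₂ cos Δλ = (0.5484)(0.9510) − (0.8362)(0.3092)(0.2188) = 0.4650
θ = atan2(y, x) = -32.98°; adding 360° gives 327°.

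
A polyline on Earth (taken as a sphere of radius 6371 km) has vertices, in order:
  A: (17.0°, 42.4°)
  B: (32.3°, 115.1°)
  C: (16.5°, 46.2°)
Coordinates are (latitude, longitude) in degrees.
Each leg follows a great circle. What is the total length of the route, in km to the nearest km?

14489 km

Leg A→B: central angle 1.1630 rad, distance 7409.3 km.
Leg B→C: central angle 1.1113 rad, distance 7079.9 km.
Total: 7409.3 + 7079.9 ≈ 14489 km.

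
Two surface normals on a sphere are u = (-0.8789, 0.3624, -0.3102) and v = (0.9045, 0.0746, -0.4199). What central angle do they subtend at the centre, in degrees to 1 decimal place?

129.6°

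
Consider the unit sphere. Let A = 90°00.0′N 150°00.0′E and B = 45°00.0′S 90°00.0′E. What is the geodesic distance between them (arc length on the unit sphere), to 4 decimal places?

Let φ₁ = 1.5708 rad, φ₂ = -0.7854 rad, and Δλ = -1.0472 rad.
Haversine: a = sin²(Δφ/2) + cos φ₁ cos φ₂ sin²(Δλ/2) = 0.8536 + (0.0000)(0.7071)(0.2500) = 0.85355.
Central angle c = 2·arcsin(√a) = 2.35619 rad.
On the unit sphere the arc length equals the central angle: 2.3562.

2.3562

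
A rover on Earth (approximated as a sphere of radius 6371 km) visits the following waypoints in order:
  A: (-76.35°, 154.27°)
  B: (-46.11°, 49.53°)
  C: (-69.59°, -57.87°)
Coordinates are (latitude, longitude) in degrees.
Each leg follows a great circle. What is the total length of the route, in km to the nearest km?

Leg A→B: central angle 0.8517 rad, distance 5426.3 km.
Leg B→C: central angle 0.9234 rad, distance 5882.8 km.
Total: 5426.3 + 5882.8 ≈ 11309 km.

11309 km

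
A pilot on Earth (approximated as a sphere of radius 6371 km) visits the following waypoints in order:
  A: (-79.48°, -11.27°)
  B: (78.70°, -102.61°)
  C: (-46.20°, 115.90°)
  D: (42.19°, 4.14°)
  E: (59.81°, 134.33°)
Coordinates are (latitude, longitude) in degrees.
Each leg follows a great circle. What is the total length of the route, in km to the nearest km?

Leg A→B: central angle 2.8761 rad, distance 18323.8 km.
Leg B→C: central angle 2.5216 rad, distance 16065.2 km.
Leg C→D: central angle 2.3115 rad, distance 14726.9 km.
Leg D→E: central angle 1.2238 rad, distance 7796.9 km.
Total: 18323.8 + 16065.2 + 14726.9 + 7796.9 ≈ 56913 km.

56913 km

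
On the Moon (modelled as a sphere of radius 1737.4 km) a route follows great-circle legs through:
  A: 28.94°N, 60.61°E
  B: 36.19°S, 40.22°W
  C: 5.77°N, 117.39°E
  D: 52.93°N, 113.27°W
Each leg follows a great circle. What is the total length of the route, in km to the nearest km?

11083 km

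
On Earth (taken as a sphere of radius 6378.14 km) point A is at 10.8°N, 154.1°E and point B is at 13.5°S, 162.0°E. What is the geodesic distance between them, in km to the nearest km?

2842 km

With latitudes φ₁ = 10.800°, φ₂ = -13.500° and longitude difference Δλ = 7.900°:
Haversine: a = sin²(Δφ/2) + cos φ₁ cos φ₂ sin²(Δλ/2) = 0.0443 + (0.9823)(0.9724)(0.0047) = 0.04883.
Central angle c = 2·arcsin(√a) = 0.44563 rad.
Distance = R·c = 6378.14 × 0.4456 ≈ 2842 km.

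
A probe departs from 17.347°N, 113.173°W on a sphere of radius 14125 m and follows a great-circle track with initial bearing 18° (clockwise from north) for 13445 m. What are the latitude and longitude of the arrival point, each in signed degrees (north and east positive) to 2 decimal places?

65.84°, -75.23°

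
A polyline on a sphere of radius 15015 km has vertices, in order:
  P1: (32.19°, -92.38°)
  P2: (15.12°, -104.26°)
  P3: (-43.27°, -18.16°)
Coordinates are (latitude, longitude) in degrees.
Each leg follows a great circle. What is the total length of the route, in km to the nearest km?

30853 km

Leg P1→P2: central angle 0.3527 rad, distance 5295.6 km.
Leg P2→P3: central angle 1.7022 rad, distance 25557.9 km.
Total: 5295.6 + 25557.9 ≈ 30853 km.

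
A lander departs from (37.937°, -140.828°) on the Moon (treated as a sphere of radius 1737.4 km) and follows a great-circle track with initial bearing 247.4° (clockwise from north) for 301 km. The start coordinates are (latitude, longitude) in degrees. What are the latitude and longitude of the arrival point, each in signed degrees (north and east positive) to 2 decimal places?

33.60°, -151.84°

Angular distance δ = d/R = 301/1737.4 = 0.17325 rad; initial bearing θ = 4.3179 rad.
sin φ₂ = sin φ₁ cos δ + cos φ₁ sin δ cos θ = (0.6148)(0.9850) + (0.7887)(0.1724)(-0.3843) = 0.5533, so φ₂ = 33.60°.
Δλ = atan2(sin θ sin δ cos φ₁, cos δ − sin φ₁ sin φ₂) = atan2(-0.1255, 0.6448) = -11.015°.
λ₂ = -140.828° − 11.015° = -151.84°.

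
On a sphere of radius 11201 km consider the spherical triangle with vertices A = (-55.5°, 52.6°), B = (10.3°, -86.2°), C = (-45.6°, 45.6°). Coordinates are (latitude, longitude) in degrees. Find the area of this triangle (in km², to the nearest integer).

Side lengths (central angles): a = 2.1976, b = 0.1892, c = 2.1732 rad; semiperimeter s = 2.2800.
By l'Huilier's theorem, tan(E/4) = √[tan(s/2) tan((s−a)/2) tan((s−b)/2) tan((s−c)/2)], giving spherical excess E = 0.3628 rad.
Area = E·R² = 0.3628 × (11201)² ≈ 45513965 km².

45513965 km²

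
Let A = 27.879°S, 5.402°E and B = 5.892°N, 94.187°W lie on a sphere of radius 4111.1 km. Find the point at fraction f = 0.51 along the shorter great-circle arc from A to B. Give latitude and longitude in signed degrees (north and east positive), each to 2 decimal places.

The central angle between A and B is δ = 1.7665 rad.
With f = 0.51, the slerp weights are sin((1−f)δ)/sin δ = 0.7763 and sin(fδ)/sin δ = 0.7992.
Weighted sum of the unit vectors: (0.7763)·(0.8800,0.0832,-0.4676) + (0.7992)·(-0.0726,-0.9921,0.1027) = (0.6251, -0.7282, -0.2810).
Converting back: φ = atan2(z, √(x²+y²)) = -16.32°, λ = atan2(y, x) = -49.36°.

-16.32°, -49.36°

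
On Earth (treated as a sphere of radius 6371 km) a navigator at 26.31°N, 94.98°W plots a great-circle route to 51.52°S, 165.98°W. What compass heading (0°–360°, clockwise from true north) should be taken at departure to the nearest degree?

217°

Δλ = -71.000° = -1.2392 rad.
y = sin Δλ · cos φ₂ = (-0.9455)(0.6222) = -0.5883
x = cos φ₁ sin φ₂ − sin φ₁ cos φ₂ cos Δλ = (0.8964)(-0.7828) − (0.4432)(0.6222)(0.3256) = -0.7915
θ = atan2(y, x) = -143.38°; adding 360° gives 217°.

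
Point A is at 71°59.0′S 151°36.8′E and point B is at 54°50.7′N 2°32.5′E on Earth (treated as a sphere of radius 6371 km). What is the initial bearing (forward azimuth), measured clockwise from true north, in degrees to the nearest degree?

234°

Δλ = -149.072° = -2.6018 rad.
y = sin Δλ · cos φ₂ = (-0.5140)(0.5758) = -0.2959
x = cos φ₁ sin φ₂ − sin φ₁ cos φ₂ cos Δλ = (0.3093)(0.8176) − (-0.9510)(0.5758)(-0.8578) = -0.2168
θ = atan2(y, x) = -126.23°; adding 360° gives 234°.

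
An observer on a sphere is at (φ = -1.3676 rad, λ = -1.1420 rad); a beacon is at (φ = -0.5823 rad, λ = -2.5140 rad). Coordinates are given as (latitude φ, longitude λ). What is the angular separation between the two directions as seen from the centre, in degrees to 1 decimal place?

55.1°

With latitudes φ₁ = -78.358°, φ₂ = -33.363° and longitude difference Δλ = -78.610°:
cos c = sin φ₁ sin φ₂ + cos φ₁ cos φ₂ cos Δλ = (-0.9794)(-0.5499) + (0.2018)(0.8352)(0.1975) = 0.57192,
so c = arccos(0.57192) = 0.96195 rad.
So the angular separation is 55.1°.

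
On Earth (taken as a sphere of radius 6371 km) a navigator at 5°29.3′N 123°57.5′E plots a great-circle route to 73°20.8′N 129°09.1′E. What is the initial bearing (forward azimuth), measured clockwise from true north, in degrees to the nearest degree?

2°

With φ₁ = 0.0958, φ₂ = 1.2801, Δλ = 0.0906 rad, the forward-azimuth formula gives
θ = atan2( sin Δλ cos φ₂ , cos φ₁ sin φ₂ − sin φ₁ cos φ₂ cos Δλ ) = atan2(0.0259, 0.9264) = 1.60°.
So the initial bearing is 2°.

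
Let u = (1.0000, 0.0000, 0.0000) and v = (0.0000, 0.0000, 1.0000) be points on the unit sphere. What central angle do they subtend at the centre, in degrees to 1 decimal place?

90.0°

u·v = 0.0000; |u| = 1.0000, |v| = 1.0000.
cos θ = (u·v)/(|u||v|) = 0.0000, so θ = 90.0°.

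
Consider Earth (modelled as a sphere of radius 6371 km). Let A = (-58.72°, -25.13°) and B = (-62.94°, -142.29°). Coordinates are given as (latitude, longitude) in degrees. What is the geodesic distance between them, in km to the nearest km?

With latitudes φ₁ = -58.720°, φ₂ = -62.940° and longitude difference Δλ = -117.160°:
cos c = sin φ₁ sin φ₂ + cos φ₁ cos φ₂ cos Δλ = (-0.8546)(-0.8905) + (0.5192)(0.4549)(-0.4565) = 0.65326,
so c = arccos(0.65326) = 0.85891 rad.
Distance = R·c = 6371 × 0.8589 ≈ 5472 km.

5472 km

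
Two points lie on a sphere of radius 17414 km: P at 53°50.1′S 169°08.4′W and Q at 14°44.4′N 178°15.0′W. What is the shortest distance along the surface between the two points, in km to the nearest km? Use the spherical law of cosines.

With latitudes φ₁ = -53.835°, φ₂ = 14.740° and longitude difference Δλ = -9.110°:
cos c = sin φ₁ sin φ₂ + cos φ₁ cos φ₂ cos Δλ = (-0.8073)(0.2544) + (0.5901)(0.9671)(0.9874) = 0.35808,
so c = arccos(0.35808) = 1.20458 rad.
Distance = R·c = 17414 × 1.2046 ≈ 20977 km.

20977 km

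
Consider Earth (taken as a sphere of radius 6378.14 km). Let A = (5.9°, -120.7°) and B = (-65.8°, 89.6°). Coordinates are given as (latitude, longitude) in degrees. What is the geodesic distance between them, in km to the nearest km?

With latitudes φ₁ = 5.900°, φ₂ = -65.800° and longitude difference Δλ = -149.700°:
cos c = sin φ₁ sin φ₂ + cos φ₁ cos φ₂ cos Δλ = (0.1028)(-0.9121) + (0.9947)(0.4099)(-0.8634) = -0.44581,
so c = arccos(-0.44581) = 2.03288 rad.
Distance = R·c = 6378.14 × 2.0329 ≈ 12966 km.

12966 km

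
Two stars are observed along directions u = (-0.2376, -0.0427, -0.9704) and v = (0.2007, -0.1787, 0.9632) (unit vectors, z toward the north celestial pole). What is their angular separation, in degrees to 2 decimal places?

167.11°

u·v = -0.9747; |u| = 1.0000, |v| = 1.0000.
cos θ = (u·v)/(|u||v|) = -0.9748, so θ = 167.11°.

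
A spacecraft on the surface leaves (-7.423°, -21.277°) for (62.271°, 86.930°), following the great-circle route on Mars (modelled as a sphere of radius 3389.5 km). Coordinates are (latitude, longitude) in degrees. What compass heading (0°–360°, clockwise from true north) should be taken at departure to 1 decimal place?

27.2°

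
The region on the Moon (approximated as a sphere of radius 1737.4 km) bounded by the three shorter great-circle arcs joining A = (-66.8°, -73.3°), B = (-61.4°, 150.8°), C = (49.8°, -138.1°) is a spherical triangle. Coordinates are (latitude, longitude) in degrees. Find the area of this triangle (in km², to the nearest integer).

5097447 km²

Side lengths (central angles): a = 2.1779, b = 2.2065, c = 0.8345 rad; semiperimeter s = 2.6095.
By l'Huilier's theorem, tan(E/4) = √[tan(s/2) tan((s−a)/2) tan((s−b)/2) tan((s−c)/2)], giving spherical excess E = 1.6887 rad.
Area = E·R² = 1.6887 × (1737.4)² ≈ 5097447 km².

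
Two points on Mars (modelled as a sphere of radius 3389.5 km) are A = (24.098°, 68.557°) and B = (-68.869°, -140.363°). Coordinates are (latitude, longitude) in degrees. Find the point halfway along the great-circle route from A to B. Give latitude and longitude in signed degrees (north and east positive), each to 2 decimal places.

-40.13°, 84.83°

Central angle δ = 2.3035 rad. Interpolating on the sphere with fraction f = 0.5:
P = [sin((1−f)δ)·A + sin(fδ)·B] / sin δ = 1.2288·A + 1.2288·B in Cartesian coordinates,
giving P = (0.0689, 0.7615, -0.6445), i.e. latitude -40.13°, longitude 84.83°.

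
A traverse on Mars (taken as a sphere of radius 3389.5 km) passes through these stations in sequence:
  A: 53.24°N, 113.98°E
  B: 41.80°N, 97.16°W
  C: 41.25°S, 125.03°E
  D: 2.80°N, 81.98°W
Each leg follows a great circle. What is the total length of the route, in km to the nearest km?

21564 km

Leg A→B: central angle 1.4181 rad, distance 4806.5 km.
Leg B→C: central angle 2.5959 rad, distance 8798.7 km.
Leg C→D: central angle 2.3479 rad, distance 7958.3 km.
Total: 4806.5 + 8798.7 + 7958.3 ≈ 21564 km.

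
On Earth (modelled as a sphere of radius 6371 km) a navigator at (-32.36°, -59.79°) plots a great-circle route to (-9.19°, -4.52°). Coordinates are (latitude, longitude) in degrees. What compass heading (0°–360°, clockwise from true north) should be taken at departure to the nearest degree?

78°

With φ₁ = -0.5648, φ₂ = -0.1604, Δλ = 0.9646 rad, the forward-azimuth formula gives
θ = atan2( sin Δλ cos φ₂ , cos φ₁ sin φ₂ − sin φ₁ cos φ₂ cos Δλ ) = atan2(0.8113, 0.1661) = 78.43°.
So the initial bearing is 78°.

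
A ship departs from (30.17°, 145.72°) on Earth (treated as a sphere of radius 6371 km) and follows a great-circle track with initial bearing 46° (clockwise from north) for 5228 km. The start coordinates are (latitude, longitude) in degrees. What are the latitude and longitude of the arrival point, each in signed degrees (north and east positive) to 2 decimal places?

51.44°, -156.69°

Angular distance δ = d/R = 5228/6371 = 0.82059 rad; initial bearing θ = 0.8029 rad.
sin φ₂ = sin φ₁ cos δ + cos φ₁ sin δ cos θ = (0.5026)(0.6818) + (0.8645)(0.7316)(0.6947) = 0.7820, so φ₂ = 51.44°.
Δλ = atan2(sin θ sin δ cos φ₁, cos δ − sin φ₁ sin φ₂) = atan2(0.4549, 0.2888) = 57.594°.
λ₂ = 145.720° + 57.594° = 203.31° → -156.69° after wrapping to (−180°, 180°].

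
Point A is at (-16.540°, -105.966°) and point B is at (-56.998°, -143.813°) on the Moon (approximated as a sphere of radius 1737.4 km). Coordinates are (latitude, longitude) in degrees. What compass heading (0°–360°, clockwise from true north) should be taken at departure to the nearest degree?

Δλ = -37.847° = -0.6606 rad.
y = sin Δλ · cos φ₂ = (-0.6136)(0.5447) = -0.3342
x = cos φ₁ sin φ₂ − sin φ₁ cos φ₂ cos Δλ = (0.9586)(-0.8387) − (-0.2847)(0.5447)(0.7897) = -0.6815
θ = atan2(y, x) = -153.88°; adding 360° gives 206°.

206°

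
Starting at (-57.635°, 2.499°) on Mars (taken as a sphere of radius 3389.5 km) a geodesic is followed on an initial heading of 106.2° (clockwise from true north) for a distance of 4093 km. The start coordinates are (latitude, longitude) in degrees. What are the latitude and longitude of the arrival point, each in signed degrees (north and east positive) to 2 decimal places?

Angular distance δ = d/R = 4093/3389.5 = 1.20755 rad; initial bearing θ = 1.8535 rad.
sin φ₂ = sin φ₁ cos δ + cos φ₁ sin δ cos θ = (-0.8447)(0.3553) + (0.5353)(0.9347)(-0.2790) = -0.4397, so φ₂ = -26.09°.
Δλ = atan2(sin θ sin δ cos φ₁, cos δ − sin φ₁ sin φ₂) = atan2(0.4805, -0.0161) = 91.919°.
λ₂ = 2.499° + 91.919° = 94.42°.

-26.09°, 94.42°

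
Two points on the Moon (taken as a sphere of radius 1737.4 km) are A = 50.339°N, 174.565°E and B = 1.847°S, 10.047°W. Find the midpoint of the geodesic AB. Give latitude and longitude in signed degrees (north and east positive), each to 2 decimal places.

Central angle δ = 2.2925 rad. Interpolating on the sphere with fraction f = 0.5:
P = [sin((1−f)δ)·A + sin(fδ)·B] / sin δ = 1.2139·A + 1.2139·B in Cartesian coordinates,
giving P = (0.4234, -0.1383, 0.8953), i.e. latitude 63.55°, longitude -18.09°.

63.55°, -18.09°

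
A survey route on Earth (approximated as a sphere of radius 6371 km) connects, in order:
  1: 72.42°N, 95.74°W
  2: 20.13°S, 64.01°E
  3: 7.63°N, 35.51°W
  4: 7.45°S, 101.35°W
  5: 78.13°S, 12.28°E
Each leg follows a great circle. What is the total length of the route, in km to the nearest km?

42558 km

Leg 1→2: central angle 2.2070 rad, distance 14060.7 km.
Leg 2→3: central angle 1.7718 rad, distance 11287.9 km.
Leg 3→4: central angle 1.1756 rad, distance 7489.5 km.
Leg 4→5: central angle 1.5256 rad, distance 9719.9 km.
Total: 14060.7 + 11287.9 + 7489.5 + 9719.9 ≈ 42558 km.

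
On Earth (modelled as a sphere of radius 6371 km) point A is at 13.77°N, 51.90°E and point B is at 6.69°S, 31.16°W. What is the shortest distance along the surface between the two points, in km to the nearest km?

Let φ₁ = 0.2403 rad, φ₂ = -0.1168 rad, and Δλ = -1.4497 rad.
cos c = sin φ₁ sin φ₂ + cos φ₁ cos φ₂ cos Δλ = (0.2380)(-0.1165) + (0.9713)(0.9932)(0.1208) = 0.08883,
so c = arccos(0.08883) = 1.48185 rad.
Distance = R·c = 6371 × 1.4819 ≈ 9441 km.

9441 km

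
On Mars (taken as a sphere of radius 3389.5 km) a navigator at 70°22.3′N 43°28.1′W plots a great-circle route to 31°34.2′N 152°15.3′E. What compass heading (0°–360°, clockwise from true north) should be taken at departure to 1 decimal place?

With φ₁ = 1.2282, φ₂ = 0.5510, Δλ = -2.8672 rad, the forward-azimuth formula gives
θ = atan2( sin Δλ cos φ₂ , cos φ₁ sin φ₂ − sin φ₁ cos φ₂ cos Δλ ) = atan2(-0.2309, 0.9483) = -13.68°.
Adding 360° brings this into [0°, 360°): 346.3°.

346.3°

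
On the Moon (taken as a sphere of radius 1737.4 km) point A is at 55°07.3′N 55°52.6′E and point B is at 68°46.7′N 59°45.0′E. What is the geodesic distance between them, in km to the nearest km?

Let φ₁ = 0.9621 rad, φ₂ = 1.2004 rad, and Δλ = 0.0676 rad.
cos c = sin φ₁ sin φ₂ + cos φ₁ cos φ₂ cos Δλ = (0.8204)(0.9322) + (0.5718)(0.3620)(0.9977) = 0.97126,
so c = arccos(0.97126) = 0.24035 rad.
Distance = R·c = 1737.4 × 0.2403 ≈ 418 km.

418 km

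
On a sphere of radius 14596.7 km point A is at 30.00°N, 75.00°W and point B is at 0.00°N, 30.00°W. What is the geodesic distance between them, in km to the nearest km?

13308 km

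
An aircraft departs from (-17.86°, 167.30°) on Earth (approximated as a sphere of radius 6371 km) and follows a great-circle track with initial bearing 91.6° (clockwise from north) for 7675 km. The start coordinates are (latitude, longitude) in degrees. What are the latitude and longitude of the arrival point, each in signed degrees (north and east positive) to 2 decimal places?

-7.74°, -122.32°

Angular distance δ = d/R = 7675/6371 = 1.20468 rad; initial bearing θ = 1.5987 rad.
sin φ₂ = sin φ₁ cos δ + cos φ₁ sin δ cos θ = (-0.3067)(0.3580) + (0.9518)(0.9337)(-0.0279) = -0.1346, so φ₂ = -7.74°.
Δλ = atan2(sin θ sin δ cos φ₁, cos δ − sin φ₁ sin φ₂) = atan2(0.8884, 0.3167) = 70.379°.
λ₂ = 167.300° + 70.379° = 237.68° → -122.32° after wrapping to (−180°, 180°].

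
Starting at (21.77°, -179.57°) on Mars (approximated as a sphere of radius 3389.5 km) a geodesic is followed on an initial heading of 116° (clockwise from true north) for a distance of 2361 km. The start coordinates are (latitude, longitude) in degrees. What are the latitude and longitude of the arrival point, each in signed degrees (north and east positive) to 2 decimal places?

Angular distance δ = d/R = 2361/3389.5 = 0.69656 rad; initial bearing θ = 2.0246 rad.
sin φ₂ = sin φ₁ cos δ + cos φ₁ sin δ cos θ = (0.3709)(0.7671) + (0.9287)(0.6416)(-0.4384) = 0.0233, so φ₂ = 1.33°.
Δλ = atan2(sin θ sin δ cos φ₁, cos δ − sin φ₁ sin φ₂) = atan2(0.5355, 0.7584) = 35.226°.
λ₂ = -179.570° + 35.226° = -144.34°.

1.33°, -144.34°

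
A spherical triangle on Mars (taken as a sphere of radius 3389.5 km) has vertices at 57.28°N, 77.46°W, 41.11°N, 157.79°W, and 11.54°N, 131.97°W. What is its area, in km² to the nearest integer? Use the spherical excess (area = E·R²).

3728847 km²

Side lengths (central angles): a = 0.6500, b = 1.0749, c = 0.9000 rad; semiperimeter s = 1.3125.
By l'Huilier's theorem, tan(E/4) = √[tan(s/2) tan((s−a)/2) tan((s−b)/2) tan((s−c)/2)], giving spherical excess E = 0.3246 rad.
Area = E·R² = 0.3246 × (3389.5)² ≈ 3728847 km².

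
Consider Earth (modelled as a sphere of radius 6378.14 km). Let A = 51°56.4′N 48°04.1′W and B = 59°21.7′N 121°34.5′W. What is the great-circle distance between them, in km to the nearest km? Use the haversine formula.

4447 km

In radians: φ₁ = 0.9065, φ₂ = 1.0361, Δλ = -73.507° = -1.2829 rad.
Haversine: a = sin²(Δφ/2) + cos φ₁ cos φ₂ sin²(Δλ/2) = 0.0042 + (0.6165)(0.5096)(0.3580) = 0.11668.
Central angle c = 2·arcsin(√a) = 0.69720 rad.
Distance = R·c = 6378.14 × 0.6972 ≈ 4447 km.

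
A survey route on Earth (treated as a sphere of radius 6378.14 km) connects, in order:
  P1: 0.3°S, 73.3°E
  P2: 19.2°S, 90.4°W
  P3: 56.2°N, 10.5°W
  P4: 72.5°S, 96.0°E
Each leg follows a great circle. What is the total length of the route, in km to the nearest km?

44791 km

Leg P1→P2: central angle 2.7014 rad, distance 17230.1 km.
Leg P2→P3: central angle 1.7530 rad, distance 11180.6 km.
Leg P3→P4: central angle 2.5681 rad, distance 16380.0 km.
Total: 17230.1 + 11180.6 + 16380.0 ≈ 44791 km.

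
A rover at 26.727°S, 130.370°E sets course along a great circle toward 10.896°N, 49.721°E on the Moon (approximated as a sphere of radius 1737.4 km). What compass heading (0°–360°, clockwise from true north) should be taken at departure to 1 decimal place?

283.9°

With φ₁ = -0.4665, φ₂ = 0.1902, Δλ = -1.4076 rad, the forward-azimuth formula gives
θ = atan2( sin Δλ cos φ₂ , cos φ₁ sin φ₂ − sin φ₁ cos φ₂ cos Δλ ) = atan2(-0.9689, 0.2406) = -76.06°.
Adding 360° brings this into [0°, 360°): 283.9°.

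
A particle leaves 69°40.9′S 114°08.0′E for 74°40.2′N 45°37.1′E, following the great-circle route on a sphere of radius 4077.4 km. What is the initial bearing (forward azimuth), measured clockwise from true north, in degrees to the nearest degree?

330°

With φ₁ = -1.2162, φ₂ = 1.3032, Δλ = -1.1958 rad, the forward-azimuth formula gives
θ = atan2( sin Δλ cos φ₂ , cos φ₁ sin φ₂ − sin φ₁ cos φ₂ cos Δλ ) = atan2(-0.2460, 0.4257) = -30.02°.
Adding 360° brings this into [0°, 360°): 330°.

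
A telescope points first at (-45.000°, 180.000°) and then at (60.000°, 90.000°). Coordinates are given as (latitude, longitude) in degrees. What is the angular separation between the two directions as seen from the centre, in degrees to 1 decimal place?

127.8°

Let φ₁ = -0.7854 rad, φ₂ = 1.0472 rad, and Δλ = -1.5708 rad.
Haversine: a = sin²(Δφ/2) + cos φ₁ cos φ₂ sin²(Δλ/2) = 0.6294 + (0.7071)(0.5000)(0.5000) = 0.80619.
Central angle c = 2·arcsin(√a) = 2.22985 rad.
So the angular separation is 127.8°.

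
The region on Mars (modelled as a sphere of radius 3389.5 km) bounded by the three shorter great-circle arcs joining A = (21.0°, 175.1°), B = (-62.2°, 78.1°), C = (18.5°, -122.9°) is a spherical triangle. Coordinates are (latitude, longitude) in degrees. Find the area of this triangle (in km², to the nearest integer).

Side lengths (central angles): a = 2.3373, b = 1.0130, c = 1.9499 rad; semiperimeter s = 2.6500.
By l'Huilier's theorem, tan(E/4) = √[tan(s/2) tan((s−a)/2) tan((s−b)/2) tan((s−c)/2)], giving spherical excess E = 1.8393 rad.
Area = E·R² = 1.8393 × (3389.5)² ≈ 21131590 km².

21131590 km²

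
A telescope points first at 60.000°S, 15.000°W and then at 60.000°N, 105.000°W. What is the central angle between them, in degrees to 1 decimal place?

With latitudes φ₁ = -60.000°, φ₂ = 60.000° and longitude difference Δλ = -90.000°:
Haversine: a = sin²(Δφ/2) + cos φ₁ cos φ₂ sin²(Δλ/2) = 0.7500 + (0.5000)(0.5000)(0.5000) = 0.87500.
Central angle c = 2·arcsin(√a) = 2.41886 rad.
So the angular separation is 138.6°.

138.6°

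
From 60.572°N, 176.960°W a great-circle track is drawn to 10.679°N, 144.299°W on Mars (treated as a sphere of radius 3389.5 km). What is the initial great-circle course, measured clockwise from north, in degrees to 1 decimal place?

139.9°

With φ₁ = 1.0572, φ₂ = 0.1864, Δλ = 0.5700 rad, the forward-azimuth formula gives
θ = atan2( sin Δλ cos φ₂ , cos φ₁ sin φ₂ − sin φ₁ cos φ₂ cos Δλ ) = atan2(0.5303, -0.6295) = 139.89°.
So the initial bearing is 139.9°.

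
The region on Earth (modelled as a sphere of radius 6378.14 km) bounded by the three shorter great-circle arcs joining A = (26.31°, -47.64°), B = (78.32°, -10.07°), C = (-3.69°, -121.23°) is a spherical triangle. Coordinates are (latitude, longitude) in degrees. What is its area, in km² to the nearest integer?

Side lengths (central angles): a = 1.7072, b = 1.3447, c = 0.9547 rad; semiperimeter s = 2.0033.
By l'Huilier's theorem, tan(E/4) = √[tan(s/2) tan((s−a)/2) tan((s−b)/2) tan((s−c)/2)], giving spherical excess E = 0.8457 rad.
Area = E·R² = 0.8457 × (6378.14)² ≈ 34402210 km².

34402210 km²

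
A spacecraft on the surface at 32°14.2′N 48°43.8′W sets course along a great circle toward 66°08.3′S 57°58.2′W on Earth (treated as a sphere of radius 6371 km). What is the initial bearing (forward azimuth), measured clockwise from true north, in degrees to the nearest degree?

184°

With φ₁ = 0.5626, φ₂ = -1.1543, Δλ = -0.1613 rad, the forward-azimuth formula gives
θ = atan2( sin Δλ cos φ₂ , cos φ₁ sin φ₂ − sin φ₁ cos φ₂ cos Δλ ) = atan2(-0.0650, -0.9865) = -176.23°.
Adding 360° brings this into [0°, 360°): 184°.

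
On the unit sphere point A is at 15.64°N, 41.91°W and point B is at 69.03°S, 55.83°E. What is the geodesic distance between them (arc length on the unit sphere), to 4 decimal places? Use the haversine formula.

1.8736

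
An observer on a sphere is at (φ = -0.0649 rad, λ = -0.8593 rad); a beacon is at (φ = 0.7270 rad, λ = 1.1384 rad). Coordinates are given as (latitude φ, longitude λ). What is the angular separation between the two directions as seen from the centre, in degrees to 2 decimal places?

With latitudes φ₁ = -3.718°, φ₂ = 41.654° and longitude difference Δλ = 114.460°:
cos c = sin φ₁ sin φ₂ + cos φ₁ cos φ₂ cos Δλ = (-0.0649)(0.6646) + (0.9979)(0.7472)(-0.4141) = -0.35182,
so c = arccos(-0.35182) = 1.93031 rad.
So the angular separation is 110.60°.

110.60°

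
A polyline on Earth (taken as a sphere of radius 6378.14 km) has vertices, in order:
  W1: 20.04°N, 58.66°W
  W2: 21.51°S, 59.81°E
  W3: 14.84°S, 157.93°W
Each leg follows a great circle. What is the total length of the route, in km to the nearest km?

27936 km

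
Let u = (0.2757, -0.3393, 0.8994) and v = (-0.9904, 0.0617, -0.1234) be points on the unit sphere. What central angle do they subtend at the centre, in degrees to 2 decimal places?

u·v = -0.4050; |u| = 1.0000, |v| = 1.0000.
cos θ = (u·v)/(|u||v|) = -0.4050, so θ = 113.89°.

113.89°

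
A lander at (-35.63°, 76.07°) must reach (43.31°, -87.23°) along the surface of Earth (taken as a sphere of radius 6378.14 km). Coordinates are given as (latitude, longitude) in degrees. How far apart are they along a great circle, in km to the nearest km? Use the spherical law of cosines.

Let φ₁ = -0.6219 rad, φ₂ = 0.7559 rad, and Δλ = -2.8501 rad.
cos c = sin φ₁ sin φ₂ + cos φ₁ cos φ₂ cos Δλ = (-0.5825)(0.6859) + (0.8128)(0.7277)(-0.9578) = -0.96608,
so c = arccos(-0.96608) = 2.88041 rad.
Distance = R·c = 6378.14 × 2.8804 ≈ 18372 km.

18372 km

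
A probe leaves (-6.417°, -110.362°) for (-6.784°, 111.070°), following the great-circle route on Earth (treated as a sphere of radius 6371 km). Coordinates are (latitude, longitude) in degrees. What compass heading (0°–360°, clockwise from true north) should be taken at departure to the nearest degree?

Δλ = -138.568° = -2.4185 rad.
y = sin Δλ · cos φ₂ = (-0.6617)(0.9930) = -0.6571
x = cos φ₁ sin φ₂ − sin φ₁ cos φ₂ cos Δλ = (0.9937)(-0.1181) − (-0.1118)(0.9930)(-0.7497) = -0.2006
θ = atan2(y, x) = -106.98°; adding 360° gives 253°.

253°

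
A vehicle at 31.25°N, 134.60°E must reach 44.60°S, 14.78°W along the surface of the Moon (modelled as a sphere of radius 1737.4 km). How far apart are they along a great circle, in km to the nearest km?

4628 km

Let φ₁ = 0.5454 rad, φ₂ = -0.7784 rad, and Δλ = -2.6072 rad.
cos c = sin φ₁ sin φ₂ + cos φ₁ cos φ₂ cos Δλ = (0.5188)(-0.7022) + (0.8549)(0.7120)(-0.8606) = -0.88810,
so c = arccos(-0.88810) = 2.66399 rad.
Distance = R·c = 1737.4 × 2.6640 ≈ 4628 km.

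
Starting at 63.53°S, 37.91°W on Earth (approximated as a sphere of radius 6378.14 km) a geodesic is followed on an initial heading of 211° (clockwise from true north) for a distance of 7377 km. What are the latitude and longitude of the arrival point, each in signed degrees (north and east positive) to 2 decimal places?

Angular distance δ = d/R = 7377/6378.14 = 1.15661 rad; initial bearing θ = 3.6826 rad.
sin φ₂ = sin φ₁ cos δ + cos φ₁ sin δ cos θ = (-0.8952)(0.4024) + (0.4457)(0.9154)(-0.8572) = -0.7100, so φ₂ = -45.24°.
Δλ = atan2(sin θ sin δ cos φ₁, cos δ − sin φ₁ sin φ₂) = atan2(-0.2102, -0.2331) = -137.968°.
λ₂ = -37.910° − 137.968° = -175.88°.

-45.24°, -175.88°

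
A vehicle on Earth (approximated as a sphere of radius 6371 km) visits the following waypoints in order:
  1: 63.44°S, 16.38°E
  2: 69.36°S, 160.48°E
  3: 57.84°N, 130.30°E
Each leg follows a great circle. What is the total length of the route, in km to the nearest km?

Leg 1→2: central angle 0.7822 rad, distance 4983.2 km.
Leg 2→3: central angle 2.2524 rad, distance 14350.0 km.
Total: 4983.2 + 14350.0 ≈ 19333 km.

19333 km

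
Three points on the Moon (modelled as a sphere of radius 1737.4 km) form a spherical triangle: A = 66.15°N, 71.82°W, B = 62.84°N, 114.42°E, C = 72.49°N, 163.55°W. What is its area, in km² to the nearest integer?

382297 km²

Side lengths (central angles): a = 0.5205, b = 0.5185, c = 0.8889 rad; semiperimeter s = 0.9640.
By l'Huilier's theorem, tan(E/4) = √[tan(s/2) tan((s−a)/2) tan((s−b)/2) tan((s−c)/2)], giving spherical excess E = 0.1266 rad.
Area = E·R² = 0.1266 × (1737.4)² ≈ 382297 km².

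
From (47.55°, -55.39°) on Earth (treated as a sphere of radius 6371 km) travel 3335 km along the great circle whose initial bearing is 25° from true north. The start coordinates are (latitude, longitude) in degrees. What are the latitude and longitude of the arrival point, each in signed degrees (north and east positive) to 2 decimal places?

70.88°, -15.22°

Angular distance δ = d/R = 3335/6371 = 0.52347 rad; initial bearing θ = 0.4363 rad.
sin φ₂ = sin φ₁ cos δ + cos φ₁ sin δ cos θ = (0.7379)(0.8661) + (0.6749)(0.4999)(0.9063) = 0.9448, so φ₂ = 70.88°.
Δλ = atan2(sin θ sin δ cos φ₁, cos δ − sin φ₁ sin φ₂) = atan2(0.1426, 0.1689) = 40.168°.
λ₂ = -55.390° + 40.168° = -15.22°.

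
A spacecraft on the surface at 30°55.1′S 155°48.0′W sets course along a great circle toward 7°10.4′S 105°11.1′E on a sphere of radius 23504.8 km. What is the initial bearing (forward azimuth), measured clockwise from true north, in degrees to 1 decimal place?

With φ₁ = -0.5396, φ₂ = -0.1252, Δλ = -1.7281 rad, the forward-azimuth formula gives
θ = atan2( sin Δλ cos φ₂ , cos φ₁ sin φ₂ − sin φ₁ cos φ₂ cos Δλ ) = atan2(-0.9799, -0.1870) = -100.80°.
Adding 360° brings this into [0°, 360°): 259.2°.

259.2°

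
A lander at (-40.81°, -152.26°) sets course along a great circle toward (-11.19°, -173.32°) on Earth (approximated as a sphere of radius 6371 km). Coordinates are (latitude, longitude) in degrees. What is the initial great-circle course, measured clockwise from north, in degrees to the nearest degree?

Δλ = -21.060° = -0.3676 rad.
y = sin Δλ · cos φ₂ = (-0.3593)(0.9810) = -0.3525
x = cos φ₁ sin φ₂ − sin φ₁ cos φ₂ cos Δλ = (0.7569)(-0.1941) − (-0.6536)(0.9810)(0.9332) = 0.4514
θ = atan2(y, x) = -37.99°; adding 360° gives 322°.

322°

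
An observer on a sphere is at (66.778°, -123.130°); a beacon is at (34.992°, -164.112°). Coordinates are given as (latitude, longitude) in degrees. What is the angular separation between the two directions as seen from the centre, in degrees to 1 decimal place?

Let φ₁ = 1.1655 rad, φ₂ = 0.6107 rad, and Δλ = -0.7153 rad.
cos c = sin φ₁ sin φ₂ + cos φ₁ cos φ₂ cos Δλ = (0.9190)(0.5735) + (0.3943)(0.8192)(0.7549) = 0.77085,
so c = arccos(0.77085) = 0.69061 rad.
So the angular separation is 39.6°.

39.6°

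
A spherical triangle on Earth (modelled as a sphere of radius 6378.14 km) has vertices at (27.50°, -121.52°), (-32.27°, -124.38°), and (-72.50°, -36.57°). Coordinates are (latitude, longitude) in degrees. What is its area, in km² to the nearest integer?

14786578 km²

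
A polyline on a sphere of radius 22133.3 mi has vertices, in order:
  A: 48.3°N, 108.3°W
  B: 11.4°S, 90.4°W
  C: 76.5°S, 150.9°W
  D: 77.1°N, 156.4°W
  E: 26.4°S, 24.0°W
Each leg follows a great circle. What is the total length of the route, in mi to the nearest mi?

Leg A→B: central angle 1.0781 rad, distance 23862.9 mi.
Leg B→C: central angle 1.2610 rad, distance 27909.7 mi.
Leg C→D: central angle 2.6814 rad, distance 59347.5 mi.
Leg D→E: central angle 2.1752 rad, distance 48143.8 mi.
Total: 23862.9 + 27909.7 + 59347.5 + 48143.8 ≈ 159264 mi.

159264 mi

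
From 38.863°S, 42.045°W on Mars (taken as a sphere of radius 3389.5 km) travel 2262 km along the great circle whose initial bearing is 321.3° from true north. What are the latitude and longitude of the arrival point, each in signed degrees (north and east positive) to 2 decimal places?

Angular distance δ = d/R = 2262/3389.5 = 0.66736 rad; initial bearing θ = 5.6077 rad.
sin φ₂ = sin φ₁ cos δ + cos φ₁ sin δ cos θ = (-0.6275)(0.7855) + (0.7786)(0.6189)(0.7804) = -0.1167, so φ₂ = -6.70°.
Δλ = atan2(sin θ sin δ cos φ₁, cos δ − sin φ₁ sin φ₂) = atan2(-0.3013, 0.7122) = -22.932°.
λ₂ = -42.045° − 22.932° = -64.98°.

-6.70°, -64.98°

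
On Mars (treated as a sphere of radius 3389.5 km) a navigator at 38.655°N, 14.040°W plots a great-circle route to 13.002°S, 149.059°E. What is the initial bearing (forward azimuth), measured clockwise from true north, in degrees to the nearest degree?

35°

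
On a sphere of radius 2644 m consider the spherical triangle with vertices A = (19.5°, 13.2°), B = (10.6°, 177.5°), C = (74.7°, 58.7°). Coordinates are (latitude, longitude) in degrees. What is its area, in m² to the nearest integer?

Side lengths (central angles): a = 1.5183, b = 1.0514, c = 2.5510 rad; semiperimeter s = 2.5603.
By l'Huilier's theorem, tan(E/4) = √[tan(s/2) tan((s−a)/2) tan((s−b)/2) tan((s−c)/2)], giving spherical excess E = 0.3671 rad.
Area = E·R² = 0.3671 × (2644)² ≈ 2566405 m².

2566405 m²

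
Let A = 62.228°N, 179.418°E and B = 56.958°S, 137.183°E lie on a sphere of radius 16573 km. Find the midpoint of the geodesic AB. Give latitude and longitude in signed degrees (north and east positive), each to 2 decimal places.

The central angle between A and B is δ = 2.1575 rad.
With f = 0.5, the slerp weights are sin((1−f)δ)/sin δ = 1.0583 and sin(fδ)/sin δ = 1.0583.
Weighted sum of the unit vectors: (1.0583)·(-0.4659,0.0047,0.8848) + (1.0583)·(-0.4000,0.3706,-0.8383) = (-0.9164, 0.3972, 0.0493).
Converting back: φ = atan2(z, √(x²+y²)) = 2.82°, λ = atan2(y, x) = 156.57°.

2.82°, 156.57°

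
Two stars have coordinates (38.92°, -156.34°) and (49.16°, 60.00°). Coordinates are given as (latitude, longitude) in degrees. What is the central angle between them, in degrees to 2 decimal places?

86.25°

Let φ₁ = 0.6793 rad, φ₂ = 0.8580 rad, and Δλ = -2.5073 rad.
cos c = sin φ₁ sin φ₂ + cos φ₁ cos φ₂ cos Δλ = (0.6282)(0.7565) + (0.7780)(0.6539)(-0.8055) = 0.06545,
so c = arccos(0.06545) = 1.50530 rad.
So the angular separation is 86.25°.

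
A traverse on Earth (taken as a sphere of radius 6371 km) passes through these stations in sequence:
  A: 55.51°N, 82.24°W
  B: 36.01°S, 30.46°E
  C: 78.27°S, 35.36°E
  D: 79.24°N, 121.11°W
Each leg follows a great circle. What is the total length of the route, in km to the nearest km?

38814 km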